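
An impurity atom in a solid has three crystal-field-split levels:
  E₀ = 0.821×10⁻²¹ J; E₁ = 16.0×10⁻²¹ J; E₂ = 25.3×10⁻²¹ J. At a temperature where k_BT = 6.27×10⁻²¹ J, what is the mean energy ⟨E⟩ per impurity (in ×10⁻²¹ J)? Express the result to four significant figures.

2.482 ×10⁻²¹ J

Eᵢ/kT = 0.130941, 2.55183, 4.03509.
Z = Σ e^(−Eᵢ/kT) = e^(−0.130941) + e^(−2.55183) + e^(−4.03509) = 0.877270 + 0.0779389 + 0.0176841 = 0.972893.
⟨E⟩ = Σ Eᵢ e^(−Eᵢ/kT) / Z = (0.821·0.877270 + 16.0·0.0779389 + 25.3·0.0176841) / 0.972893 = 2.482 ×10⁻²¹ J.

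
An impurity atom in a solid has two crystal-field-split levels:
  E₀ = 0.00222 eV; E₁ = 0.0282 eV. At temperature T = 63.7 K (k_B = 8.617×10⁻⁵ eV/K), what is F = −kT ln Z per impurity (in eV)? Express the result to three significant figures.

0.00217 eV

k_BT = 8.617×10⁻⁵ × 63.7 K = 0.0054890 eV.
Eᵢ/kT = 0.40445, 5.1375.
Z = Σ e^(−Eᵢ/kT) = e^(−0.40445) + e^(−5.1375) = 0.66734 + 0.0058724 = 0.67321.
F = −kT ln Z = −0.0054890 × ln(0.67321) = −0.0054890 × -0.39570 = 0.00217 eV.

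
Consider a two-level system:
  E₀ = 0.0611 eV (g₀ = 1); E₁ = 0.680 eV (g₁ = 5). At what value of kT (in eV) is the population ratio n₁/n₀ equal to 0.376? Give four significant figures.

n₁/n₀ = (g₁/g₀) exp[−(E₁−E₀)/kT] = 0.376.
⇒ (E₁−E₀)/kT = ln((5/1)/0.376) = ln(13.2979) = 2.58761.
kT = 0.6189 eV / 2.58761 = 0.2392 eV.

0.2392 eV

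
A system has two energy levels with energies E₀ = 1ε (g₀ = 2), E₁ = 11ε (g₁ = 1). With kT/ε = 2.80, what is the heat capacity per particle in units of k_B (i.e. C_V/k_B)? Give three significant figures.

0.174

Eᵢ/kT = 0.35714, 3.9286.
Z = Σ gᵢe^(−Eᵢ/kT) = 2·e^(−0.35714) + 1·e^(−3.9286) = 1.3993 + 0.019671 = 1.4190.
⟨E⟩ = 1.1386 ε, ⟨E²⟩ = 2.6635 ε².
C_V/k_B = (⟨E²⟩ − ⟨E⟩²)/(kT)² = (2.6635 − 1.2964)/7.8400 = 0.174.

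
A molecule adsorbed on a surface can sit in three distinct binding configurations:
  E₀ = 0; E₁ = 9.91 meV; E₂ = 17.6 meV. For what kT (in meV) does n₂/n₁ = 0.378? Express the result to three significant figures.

7.90 meV

n₂/n₁ = exp[−(E₂−E₁)/kT] = 0.378.
⇒ (E₂−E₁)/kT = ln(1/0.378) = ln(2.6455) = 0.97286.
kT = 7.69 meV / 0.97286 = 7.90 meV.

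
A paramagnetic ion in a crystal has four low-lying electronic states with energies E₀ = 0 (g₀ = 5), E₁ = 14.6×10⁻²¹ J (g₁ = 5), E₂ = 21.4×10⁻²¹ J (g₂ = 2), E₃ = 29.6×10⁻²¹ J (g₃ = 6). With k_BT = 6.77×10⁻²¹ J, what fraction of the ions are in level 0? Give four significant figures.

0.8712

Eᵢ/kT = 0, 2.15657, 3.16100, 4.37223.
Z = Σ gᵢe^(−Eᵢ/kT) = 5·e^(−0) + 5·e^(−2.15657) + 2·e^(−3.16100) + 6·e^(−4.37223) = 5.00000 + 0.578607 + 0.0847667 + 0.0757384 = 5.73911.
P₀ = g₀ e^(−E₀/kT) / Z = 5.00000/5.73911 = 0.8712.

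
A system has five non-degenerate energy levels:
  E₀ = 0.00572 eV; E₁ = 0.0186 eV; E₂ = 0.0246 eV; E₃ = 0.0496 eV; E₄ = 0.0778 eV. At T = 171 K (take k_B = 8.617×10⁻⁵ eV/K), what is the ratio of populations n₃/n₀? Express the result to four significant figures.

0.05090

k_BT = 8.617×10⁻⁵ × 171 K = 0.0147351 eV.
n₃/n₀ = exp[−(E₃−E₀)/kT] = exp(−(0.04388 eV)/(0.0147351 eV)) = exp(-2.97792) = 0.05090.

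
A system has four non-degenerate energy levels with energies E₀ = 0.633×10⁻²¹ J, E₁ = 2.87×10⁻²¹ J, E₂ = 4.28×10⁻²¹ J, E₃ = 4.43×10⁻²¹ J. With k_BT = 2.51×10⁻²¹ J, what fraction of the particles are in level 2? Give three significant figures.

0.125

Eᵢ/kT = 0.25219, 1.1434, 1.7052, 1.7649.
Z = Σ e^(−Eᵢ/kT) = e^(−0.25219) + e^(−1.1434) + e^(−1.7052) + e^(−1.7649) = 0.77710 + 0.31873 + 0.18174 + 0.17120 = 1.4488.
P₂ = e^(−E₂/kT) / Z = 0.18174/1.4488 = 0.125.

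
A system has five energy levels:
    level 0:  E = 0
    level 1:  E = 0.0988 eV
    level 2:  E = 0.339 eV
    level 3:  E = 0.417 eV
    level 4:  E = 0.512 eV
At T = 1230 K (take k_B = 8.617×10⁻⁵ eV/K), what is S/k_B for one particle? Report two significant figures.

k_BT = 8.617×10⁻⁵ × 1230 K = 0.1060 eV.
Eᵢ/kT = 0, 0.9321, 3.198, 3.934, 4.830.
Z = Σ e^(−Eᵢ/kT) = e^(−0) + e^(−0.9321) + e^(−3.198) + e^(−3.934) + e^(−4.830) = 1.000 + 0.3937 + 0.04084 + 0.01957 + 0.007987 = 1.462.
⟨E⟩ = Σ EᵢPᵢ = 0.04445 eV.
S/k_B = ln Z + ⟨E⟩/kT = ln(1.462) + 0.04445/0.1060 = 0.3798 + 0.4193 = 0.80.

0.80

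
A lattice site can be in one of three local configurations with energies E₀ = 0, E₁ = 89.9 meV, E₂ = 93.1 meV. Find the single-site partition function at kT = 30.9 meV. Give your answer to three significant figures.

Z = 1.10

Eᵢ/kT = 0, 2.9094, 3.0129.
Z = Σ e^(−Eᵢ/kT) = e^(−0) + e^(−2.9094) + e^(−3.0129) = 1.0000 + 0.054508 + 0.049149 = 1.1037.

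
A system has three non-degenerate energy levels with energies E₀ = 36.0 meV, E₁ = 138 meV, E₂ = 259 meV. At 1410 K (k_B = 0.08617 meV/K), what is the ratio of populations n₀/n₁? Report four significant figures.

2.315

k_BT = 0.08617 × 1410 K = 121.500 meV.
n₀/n₁ = exp[−(E₀−E₁)/kT] = exp(−(-102.0 meV)/(121.500 meV)) = exp(0.839506) = 2.315.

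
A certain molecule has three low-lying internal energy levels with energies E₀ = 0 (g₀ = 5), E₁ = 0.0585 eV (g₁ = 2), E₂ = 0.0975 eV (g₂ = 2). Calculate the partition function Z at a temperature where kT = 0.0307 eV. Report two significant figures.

Z = 5.4

Eᵢ/kT = 0, 1.906, 3.176.
Z = Σ gᵢe^(−Eᵢ/kT) = 5·e^(−0) + 2·e^(−1.906) + 2·e^(−3.176) = 5.000 + 0.2973 + 0.08350 = 5.381.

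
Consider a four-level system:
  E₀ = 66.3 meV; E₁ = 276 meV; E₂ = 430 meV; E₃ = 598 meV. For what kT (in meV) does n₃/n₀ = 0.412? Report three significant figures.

n₃/n₀ = exp[−(E₃−E₀)/kT] = 0.412.
⇒ (E₃−E₀)/kT = ln(1/0.412) = ln(2.4272) = 0.88674.
kT = 531.7 meV / 0.88674 = 600 meV.

600 meV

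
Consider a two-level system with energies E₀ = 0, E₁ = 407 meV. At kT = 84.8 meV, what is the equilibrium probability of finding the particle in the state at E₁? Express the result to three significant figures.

0.00817

Eᵢ/kT = 0, 4.7995.
Z = Σ e^(−Eᵢ/kT) = e^(−0) + e^(−4.7995) = 1.0000 + 0.0082339 = 1.0082.
P₁ = e^(−E₁/kT) / Z = 0.0082339/1.0082 = 0.00817.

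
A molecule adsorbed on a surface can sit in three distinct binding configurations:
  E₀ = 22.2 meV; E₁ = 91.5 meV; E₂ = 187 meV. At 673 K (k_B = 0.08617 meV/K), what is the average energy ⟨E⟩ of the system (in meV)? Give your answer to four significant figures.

k_BT = 0.08617 × 673 K = 57.9924 meV.
Eᵢ/kT = 0.382809, 1.57779, 3.22456.
Z = Σ e^(−Eᵢ/kT) = e^(−0.382809) + e^(−1.57779) + e^(−3.22456) = 0.681943 + 0.206431 + 0.0397733 = 0.928147.
⟨E⟩ = Σ Eᵢ e^(−Eᵢ/kT) / Z = (22.2·0.681943 + 91.5·0.206431 + 187·0.0397733) / 0.928147 = 44.68 meV.

44.68 meV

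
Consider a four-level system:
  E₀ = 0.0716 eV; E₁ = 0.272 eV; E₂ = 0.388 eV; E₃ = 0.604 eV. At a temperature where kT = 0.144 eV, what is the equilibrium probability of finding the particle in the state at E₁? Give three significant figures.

0.180

Eᵢ/kT = 0.49722, 1.8889, 2.6944, 4.1944.
Z = Σ e^(−Eᵢ/kT) = e^(−0.49722) + e^(−1.8889) + e^(−2.6944) + e^(−4.1944) = 0.60822 + 0.15124 + 0.067583 + 0.015080 = 0.84212.
P₁ = e^(−E₁/kT) / Z = 0.15124/0.84212 = 0.180.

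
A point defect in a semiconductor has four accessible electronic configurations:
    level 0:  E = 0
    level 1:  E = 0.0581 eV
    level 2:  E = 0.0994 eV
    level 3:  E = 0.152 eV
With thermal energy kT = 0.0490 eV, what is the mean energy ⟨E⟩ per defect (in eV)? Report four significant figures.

Eᵢ/kT = 0, 1.18571, 2.02857, 3.10204.
Z = Σ e^(−Eᵢ/kT) = e^(−0) + e^(−1.18571) + e^(−2.02857) + e^(−3.10204) = 1.00000 + 0.305529 + 0.131523 + 0.0449574 = 1.48201.
⟨E⟩ = Σ Eᵢ e^(−Eᵢ/kT) / Z = (0·1.00000 + 0.0581·0.305529 + 0.0994·0.131523 + 0.152·0.0449574) / 1.48201 = 0.02541 eV.

0.02541 eV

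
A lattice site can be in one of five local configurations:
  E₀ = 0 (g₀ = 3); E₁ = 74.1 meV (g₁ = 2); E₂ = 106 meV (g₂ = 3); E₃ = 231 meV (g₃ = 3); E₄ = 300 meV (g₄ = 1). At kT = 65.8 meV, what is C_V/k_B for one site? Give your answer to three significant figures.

0.627

Eᵢ/kT = 0, 1.1261, 1.6109, 3.5106, 4.5593.
Z = Σ gᵢe^(−Eᵢ/kT) = 3·e^(−0) + 2·e^(−1.1261) + 3·e^(−1.6109) + 3·e^(−3.5106) + 1·e^(−4.5593) = 3.0000 + 0.64859 + 0.59912 + 0.089637 + 0.010469 = 4.3478.
⟨E⟩ = 31.145 meV, ⟨E²⟩ = 3684.2 meV².
C_V/k_B = (⟨E²⟩ − ⟨E⟩²)/(kT)² = (3684.2 − 970.01)/4329.6 = 0.627.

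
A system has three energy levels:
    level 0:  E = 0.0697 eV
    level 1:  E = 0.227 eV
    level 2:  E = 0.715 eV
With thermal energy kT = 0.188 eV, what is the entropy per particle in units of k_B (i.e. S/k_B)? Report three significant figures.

0.705

Eᵢ/kT = 0.37074, 1.2074, 3.8032.
Z = Σ e^(−Eᵢ/kT) = e^(−0.37074) + e^(−1.2074) + e^(−3.8032) = 0.69022 + 0.29897 + 0.022299 = 1.0115.
⟨E⟩ = Σ EᵢPᵢ = 0.13042 eV.
S/k_B = ln Z + ⟨E⟩/kT = ln(1.0115) + 0.13042/0.188 = 0.011434 + 0.69372 = 0.705.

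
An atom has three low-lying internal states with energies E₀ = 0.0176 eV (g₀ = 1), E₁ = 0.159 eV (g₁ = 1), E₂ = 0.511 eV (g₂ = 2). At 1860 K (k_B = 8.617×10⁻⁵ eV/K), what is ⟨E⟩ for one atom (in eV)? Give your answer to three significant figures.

k_BT = 8.617×10⁻⁵ × 1860 K = 0.16028 eV.
Eᵢ/kT = 0.10981, 0.99201, 3.1882.
Z = Σ gᵢe^(−Eᵢ/kT) = 1·e^(−0.10981) + 1·e^(−0.99201) + 2·e^(−3.1882) = 0.89600 + 0.37083 + 0.082492 = 1.3493.
⟨E⟩ = Σ Eᵢ gᵢe^(−Eᵢ/kT) / Z = (0.0176·0.89600 + 0.159·0.37083 + 0.511·0.082492) / 1.3493 = 0.0866 eV.

0.0866 eV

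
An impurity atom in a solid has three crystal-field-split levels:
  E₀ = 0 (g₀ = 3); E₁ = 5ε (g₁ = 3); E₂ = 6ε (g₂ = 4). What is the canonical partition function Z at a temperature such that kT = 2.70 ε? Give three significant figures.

Z = 3.90

Eᵢ/kT = 0, 1.8519, 2.2222.
Z = Σ gᵢe^(−Eᵢ/kT) = 3·e^(−0) + 3·e^(−1.8519) + 4·e^(−2.2222) = 3.0000 + 0.47082 + 0.43348 = 3.9043.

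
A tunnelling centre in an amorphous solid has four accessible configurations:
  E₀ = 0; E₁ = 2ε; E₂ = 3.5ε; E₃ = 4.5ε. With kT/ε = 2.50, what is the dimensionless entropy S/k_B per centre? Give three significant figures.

Eᵢ/kT = 0, 0.80000, 1.4000, 1.8000.
Z = Σ e^(−Eᵢ/kT) = e^(−0) + e^(−0.80000) + e^(−1.4000) + e^(−1.8000) = 1.0000 + 0.44933 + 0.24660 + 0.16530 = 1.8612.
⟨E⟩ = Σ EᵢPᵢ = 1.3462 ε.
S/k_B = ln Z + ⟨E⟩/kT = ln(1.8612) + 1.3462/2.50 = 0.62122 + 0.53848 = 1.16.

1.16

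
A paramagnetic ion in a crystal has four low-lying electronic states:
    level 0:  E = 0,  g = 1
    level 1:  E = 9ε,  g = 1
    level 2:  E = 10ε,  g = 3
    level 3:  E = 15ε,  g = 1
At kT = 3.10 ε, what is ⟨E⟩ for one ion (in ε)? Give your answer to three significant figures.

1.53 ε

Eᵢ/kT = 0, 2.9032, 3.2258, 4.8387.
Z = Σ gᵢe^(−Eᵢ/kT) = 1·e^(−0) + 1·e^(−2.9032) + 3·e^(−3.2258) + 1·e^(−4.8387) = 1.0000 + 0.054847 + 0.11917 + 0.0079173 = 1.1819.
⟨E⟩ = Σ Eᵢ gᵢe^(−Eᵢ/kT) / Z = (0·1.0000 + 9·0.054847 + 10·0.11917 + 15·0.0079173) / 1.1819 = 1.53 ε.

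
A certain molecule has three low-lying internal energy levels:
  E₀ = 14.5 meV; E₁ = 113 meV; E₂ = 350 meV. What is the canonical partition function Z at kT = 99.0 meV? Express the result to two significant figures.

Eᵢ/kT = 0.1465, 1.141, 3.535.
Z = Σ e^(−Eᵢ/kT) = e^(−0.1465) + e^(−1.141) + e^(−3.535) = 0.8637 + 0.3195 + 0.02916 = 1.212.

Z = 1.2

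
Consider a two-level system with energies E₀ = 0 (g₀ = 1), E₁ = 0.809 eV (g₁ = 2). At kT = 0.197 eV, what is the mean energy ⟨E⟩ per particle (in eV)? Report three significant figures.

0.0258 eV

Eᵢ/kT = 0, 4.1066.
Z = Σ gᵢe^(−Eᵢ/kT) = 1·e^(−0) + 2·e^(−4.1066) = 1.0000 + 0.032927 = 1.0329.
⟨E⟩ = Σ Eᵢ gᵢe^(−Eᵢ/kT) / Z = (0·1.0000 + 0.809·0.032927) / 1.0329 = 0.0258 eV.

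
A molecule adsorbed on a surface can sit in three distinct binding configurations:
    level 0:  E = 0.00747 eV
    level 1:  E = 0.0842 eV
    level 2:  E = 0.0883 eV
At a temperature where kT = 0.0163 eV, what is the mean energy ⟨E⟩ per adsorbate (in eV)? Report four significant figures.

Eᵢ/kT = 0.458282, 5.16564, 5.41718.
Z = Σ e^(−Eᵢ/kT) = e^(−0.458282) + e^(−5.16564) + e^(−5.41718) = 0.632369 + 0.00570941 + 0.00443965 = 0.642518.
⟨E⟩ = Σ Eᵢ e^(−Eᵢ/kT) / Z = (0.00747·0.632369 + 0.0842·0.00570941 + 0.0883·0.00443965) / 0.642518 = 0.008710 eV.

0.008710 eV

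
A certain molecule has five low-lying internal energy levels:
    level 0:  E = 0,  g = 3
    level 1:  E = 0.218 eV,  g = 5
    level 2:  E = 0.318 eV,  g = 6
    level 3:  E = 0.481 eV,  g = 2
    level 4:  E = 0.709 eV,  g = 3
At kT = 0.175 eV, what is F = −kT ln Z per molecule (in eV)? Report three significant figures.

Eᵢ/kT = 0, 1.2457, 1.8171, 2.7486, 4.0514.
Z = Σ gᵢe^(−Eᵢ/kT) = 3·e^(−0) + 5·e^(−1.2457) + 6·e^(−1.8171) + 2·e^(−2.7486) + 3·e^(−4.0514) = 3.0000 + 1.4387 + 0.97498 + 0.12803 + 0.052194 = 5.5939.
F = −kT ln Z = −0.175 × ln(5.5939) = −0.175 × 1.7217 = -0.301 eV.

-0.301 eV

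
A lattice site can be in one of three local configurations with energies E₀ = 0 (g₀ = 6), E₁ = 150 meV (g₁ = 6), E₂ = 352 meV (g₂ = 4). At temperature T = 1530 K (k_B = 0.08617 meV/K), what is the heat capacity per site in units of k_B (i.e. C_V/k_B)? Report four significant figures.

0.4169

k_BT = 0.08617 × 1530 K = 131.840 meV.
Eᵢ/kT = 0, 1.13774, 2.66990.
Z = Σ gᵢe^(−Eᵢ/kT) = 6·e^(−0) + 6·e^(−1.13774) + 4·e^(−2.66990) = 6.00000 + 1.92326 + 0.277037 = 8.20030.
⟨E⟩ = 47.0722 meV, ⟨E²⟩ = 9462.99 meV².
C_V/k_B = (⟨E²⟩ − ⟨E⟩²)/(kT)² = (9462.99 − 2215.79)/17381.8 = 0.4169.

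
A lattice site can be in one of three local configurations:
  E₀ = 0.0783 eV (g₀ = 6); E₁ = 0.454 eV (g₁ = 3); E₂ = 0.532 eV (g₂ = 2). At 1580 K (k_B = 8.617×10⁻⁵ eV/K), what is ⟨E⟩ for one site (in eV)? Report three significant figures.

0.0949 eV

k_BT = 8.617×10⁻⁵ × 1580 K = 0.13615 eV.
Eᵢ/kT = 0.57510, 3.3346, 3.9075.
Z = Σ gᵢe^(−Eᵢ/kT) = 6·e^(−0.57510) + 3·e^(−3.3346) + 2·e^(−3.9075) = 3.3759 + 0.10689 + 0.040181 = 3.5230.
⟨E⟩ = Σ Eᵢ gᵢe^(−Eᵢ/kT) / Z = (0.0783·3.3759 + 0.454·0.10689 + 0.532·0.040181) / 3.5230 = 0.0949 eV.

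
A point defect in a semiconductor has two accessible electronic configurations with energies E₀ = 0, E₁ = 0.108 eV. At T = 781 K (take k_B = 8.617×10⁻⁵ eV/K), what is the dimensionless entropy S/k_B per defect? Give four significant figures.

k_BT = 8.617×10⁻⁵ × 781 K = 0.0672988 eV.
Eᵢ/kT = 0, 1.60478.
Z = Σ e^(−Eᵢ/kT) = e^(−0) + e^(−1.60478) = 1.00000 + 0.200934 = 1.20093.
⟨E⟩ = Σ EᵢPᵢ = 0.0180701 eV.
S/k_B = ln Z + ⟨E⟩/kT = ln(1.20093) + 0.0180701/0.0672988 = 0.183096 + 0.268506 = 0.4516.

0.4516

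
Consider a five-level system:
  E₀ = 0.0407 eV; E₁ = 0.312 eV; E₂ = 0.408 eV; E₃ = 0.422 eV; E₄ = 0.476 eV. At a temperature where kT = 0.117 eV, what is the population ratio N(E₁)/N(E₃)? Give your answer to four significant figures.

n₁/n₃ = exp[−(E₁−E₃)/kT] = exp(−(-0.110 eV)/(0.117 eV)) = exp(0.940171) = 2.560.

2.560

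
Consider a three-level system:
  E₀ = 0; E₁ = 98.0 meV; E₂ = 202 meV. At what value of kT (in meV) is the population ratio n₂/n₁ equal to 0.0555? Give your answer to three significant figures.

n₂/n₁ = exp[−(E₂−E₁)/kT] = 0.0555.
⇒ (E₂−E₁)/kT = ln(1/0.0555) = ln(18.018) = 2.8914.
kT = 104.0 meV / 2.8914 = 36.0 meV.

36.0 meV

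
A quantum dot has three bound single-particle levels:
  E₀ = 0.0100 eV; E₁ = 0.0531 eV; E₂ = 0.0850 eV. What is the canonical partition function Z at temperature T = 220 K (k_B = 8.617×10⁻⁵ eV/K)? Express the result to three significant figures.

Z = 0.662

k_BT = 8.617×10⁻⁵ × 220 K = 0.018957 eV.
Eᵢ/kT = 0.52751, 2.8011, 4.4838.
Z = Σ e^(−Eᵢ/kT) = e^(−0.52751) + e^(−2.8011) + e^(−4.4838) = 0.59007 + 0.060743 + 0.011290 = 0.66210.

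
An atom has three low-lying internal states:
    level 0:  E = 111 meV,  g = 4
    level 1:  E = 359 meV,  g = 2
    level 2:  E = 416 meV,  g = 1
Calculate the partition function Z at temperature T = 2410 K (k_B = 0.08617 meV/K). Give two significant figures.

k_BT = 0.08617 × 2410 K = 207.7 meV.
Eᵢ/kT = 0.5344, 1.728, 2.003.
Z = Σ gᵢe^(−Eᵢ/kT) = 4·e^(−0.5344) + 2·e^(−1.728) + 1·e^(−2.003) = 2.344 + 0.3553 + 0.1349 = 2.834.

Z = 2.8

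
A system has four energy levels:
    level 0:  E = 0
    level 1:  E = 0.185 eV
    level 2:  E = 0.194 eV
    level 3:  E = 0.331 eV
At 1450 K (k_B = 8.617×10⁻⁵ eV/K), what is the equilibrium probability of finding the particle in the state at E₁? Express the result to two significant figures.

0.15

k_BT = 8.617×10⁻⁵ × 1450 K = 0.1249 eV.
Eᵢ/kT = 0, 1.481, 1.553, 2.650.
Z = Σ e^(−Eᵢ/kT) = e^(−0) + e^(−1.481) + e^(−1.553) + e^(−2.650) = 1.000 + 0.2274 + 0.2116 + 0.07065 = 1.510.
P₁ = e^(−E₁/kT) / Z = 0.2274/1.510 = 0.15.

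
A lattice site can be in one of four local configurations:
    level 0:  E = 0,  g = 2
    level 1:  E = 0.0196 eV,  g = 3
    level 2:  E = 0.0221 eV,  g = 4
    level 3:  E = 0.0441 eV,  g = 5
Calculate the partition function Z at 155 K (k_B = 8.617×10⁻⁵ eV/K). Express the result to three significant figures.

Z = 3.64

k_BT = 8.617×10⁻⁵ × 155 K = 0.013356 eV.
Eᵢ/kT = 0, 1.4675, 1.6547, 3.3019.
Z = Σ gᵢe^(−Eᵢ/kT) = 2·e^(−0) + 3·e^(−1.4675) + 4·e^(−1.6547) + 5·e^(−3.3019) = 2.0000 + 0.69150 + 0.76460 + 0.18407 = 3.6402.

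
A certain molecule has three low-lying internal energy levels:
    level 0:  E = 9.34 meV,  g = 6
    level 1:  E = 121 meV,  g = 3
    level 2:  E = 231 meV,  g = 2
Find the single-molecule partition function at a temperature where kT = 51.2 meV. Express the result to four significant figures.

Eᵢ/kT = 0.182422, 2.36328, 4.51172.
Z = Σ gᵢe^(−Eᵢ/kT) = 6·e^(−0.182422) + 3·e^(−2.36328) + 2·e^(−4.51172) = 4.99950 + 0.282333 + 0.0219591 = 5.30379.

Z = 5.304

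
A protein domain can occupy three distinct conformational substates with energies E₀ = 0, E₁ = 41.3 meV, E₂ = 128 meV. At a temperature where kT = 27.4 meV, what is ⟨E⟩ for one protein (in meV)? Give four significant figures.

Eᵢ/kT = 0, 1.50730, 4.67153.
Z = Σ e^(−Eᵢ/kT) = e^(−0) + e^(−1.50730) + e^(−4.67153) = 1.00000 + 0.221507 + 0.00935794 = 1.23086.
⟨E⟩ = Σ Eᵢ e^(−Eᵢ/kT) / Z = (0·1.00000 + 41.3·0.221507 + 128·0.00935794) / 1.23086 = 8.406 meV.

8.406 meV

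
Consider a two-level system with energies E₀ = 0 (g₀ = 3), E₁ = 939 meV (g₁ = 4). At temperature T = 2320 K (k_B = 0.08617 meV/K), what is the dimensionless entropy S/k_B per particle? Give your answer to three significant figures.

k_BT = 0.08617 × 2320 K = 199.91 meV.
Eᵢ/kT = 0, 4.6971.
Z = Σ gᵢe^(−Eᵢ/kT) = 3·e^(−0) + 4·e^(−4.6971) = 3.0000 + 0.036487 = 3.0365.
⟨E⟩ = Σ EᵢPᵢ = 11.283 meV.
S/k_B = ln Z + ⟨E⟩/kT = ln(3.0365) + 11.283/199.91 = 1.1107 + 0.056440 = 1.17.

1.17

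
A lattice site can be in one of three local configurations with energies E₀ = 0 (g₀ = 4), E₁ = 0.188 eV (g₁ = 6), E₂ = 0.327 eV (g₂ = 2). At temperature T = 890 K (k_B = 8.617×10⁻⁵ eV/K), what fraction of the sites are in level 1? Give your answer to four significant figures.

0.1138

k_BT = 8.617×10⁻⁵ × 890 K = 0.0766913 eV.
Eᵢ/kT = 0, 2.45139, 4.26385.
Z = Σ gᵢe^(−Eᵢ/kT) = 4·e^(−0) + 6·e^(−2.45139) + 2·e^(−4.26385) = 4.00000 + 0.517042 + 0.0281361 = 4.54518.
P₁ = g₁ e^(−E₁/kT) / Z = 0.517042/4.54518 = 0.1138.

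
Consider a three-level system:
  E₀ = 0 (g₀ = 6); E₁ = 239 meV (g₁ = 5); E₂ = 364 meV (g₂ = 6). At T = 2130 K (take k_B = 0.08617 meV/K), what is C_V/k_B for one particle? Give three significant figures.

k_BT = 0.08617 × 2130 K = 183.54 meV.
Eᵢ/kT = 0, 1.3022, 1.9832.
Z = Σ gᵢe^(−Eᵢ/kT) = 6·e^(−0) + 5·e^(−1.3022) + 6·e^(−1.9832) = 6.0000 + 1.3597 + 0.82577 = 8.1855.
⟨E⟩ = 76.422 meV, ⟨E²⟩ = 22855 meV².
C_V/k_B = (⟨E²⟩ − ⟨E⟩²)/(kT)² = (22855 − 5840.3)/33687 = 0.505.

0.505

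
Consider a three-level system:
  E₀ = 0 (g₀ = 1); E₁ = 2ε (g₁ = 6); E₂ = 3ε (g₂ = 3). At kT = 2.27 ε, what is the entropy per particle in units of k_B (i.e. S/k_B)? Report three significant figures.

2.21

Eᵢ/kT = 0, 0.88106, 1.3216.
Z = Σ gᵢe^(−Eᵢ/kT) = 1·e^(−0) + 6·e^(−0.88106) + 3·e^(−1.3216) = 1.0000 + 2.4861 + 0.80012 = 4.2862.
⟨E⟩ = Σ EᵢPᵢ = 1.7201 ε.
S/k_B = ln Z + ⟨E⟩/kT = ln(4.2862) + 1.7201/2.27 = 1.4554 + 0.75775 = 2.21.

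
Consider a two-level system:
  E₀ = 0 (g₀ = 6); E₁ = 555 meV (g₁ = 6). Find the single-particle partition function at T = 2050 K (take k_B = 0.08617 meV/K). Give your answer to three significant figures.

Z = 6.26

k_BT = 0.08617 × 2050 K = 176.65 meV.
Eᵢ/kT = 0, 3.1418.
Z = Σ gᵢe^(−Eᵢ/kT) = 6·e^(−0) + 6·e^(−3.1418) = 6.0000 + 0.25923 = 6.2592.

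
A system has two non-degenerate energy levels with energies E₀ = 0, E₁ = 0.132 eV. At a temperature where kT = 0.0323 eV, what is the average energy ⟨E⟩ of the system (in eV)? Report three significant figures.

0.00218 eV

Eᵢ/kT = 0, 4.0867.
Z = Σ e^(−Eᵢ/kT) = e^(−0) + e^(−4.0867) = 1.0000 + 0.016795 = 1.0168.
⟨E⟩ = Σ Eᵢ e^(−Eᵢ/kT) / Z = (0·1.0000 + 0.132·0.016795) / 1.0168 = 0.00218 eV.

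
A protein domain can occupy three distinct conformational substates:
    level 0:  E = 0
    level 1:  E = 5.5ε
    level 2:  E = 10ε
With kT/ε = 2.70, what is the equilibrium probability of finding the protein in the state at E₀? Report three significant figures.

0.866

Eᵢ/kT = 0, 2.0370, 3.7037.
Z = Σ e^(−Eᵢ/kT) = e^(−0) + e^(−2.0370) + e^(−3.7037) = 1.0000 + 0.13042 + 0.024632 = 1.1551.
P₀ = e^(−E₀/kT) / Z = 1.0000/1.1551 = 0.866.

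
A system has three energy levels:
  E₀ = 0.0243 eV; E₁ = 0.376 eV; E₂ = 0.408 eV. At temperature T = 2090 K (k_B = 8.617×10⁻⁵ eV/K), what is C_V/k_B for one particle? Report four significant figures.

0.6800

k_BT = 8.617×10⁻⁵ × 2090 K = 0.180095 eV.
Eᵢ/kT = 0.134929, 2.08779, 2.26547.
Z = Σ e^(−Eᵢ/kT) = e^(−0.134929) + e^(−2.08779) + e^(−2.26547) = 0.873778 + 0.123961 + 0.103781 = 1.10152.
⟨E⟩ = 0.100030 eV, ⟨E²⟩ = 0.0320619 eV².
C_V/k_B = (⟨E²⟩ − ⟨E⟩²)/(kT)² = (0.0320619 − 0.0100060)/0.0324342 = 0.6800.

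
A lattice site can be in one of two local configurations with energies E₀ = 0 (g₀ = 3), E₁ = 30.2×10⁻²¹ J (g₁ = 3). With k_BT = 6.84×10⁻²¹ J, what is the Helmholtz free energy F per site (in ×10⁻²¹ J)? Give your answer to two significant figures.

-7.6 ×10⁻²¹ J

Eᵢ/kT = 0, 4.415.
Z = Σ gᵢe^(−Eᵢ/kT) = 3·e^(−0) + 3·e^(−4.415) = 3.000 + 0.03628 = 3.036.
F = −kT ln Z = −6.84 × ln(3.036) = −6.84 × 1.111 = -7.6 ×10⁻²¹ J.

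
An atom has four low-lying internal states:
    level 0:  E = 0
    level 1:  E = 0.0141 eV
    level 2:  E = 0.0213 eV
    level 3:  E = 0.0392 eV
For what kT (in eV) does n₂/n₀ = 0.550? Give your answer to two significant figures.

0.036 eV

n₂/n₀ = exp[−(E₂−E₀)/kT] = 0.550.
⇒ (E₂−E₀)/kT = ln(1/0.550) = ln(1.818) = 0.5977.
kT = 0.0213 eV / 0.5977 = 0.036 eV.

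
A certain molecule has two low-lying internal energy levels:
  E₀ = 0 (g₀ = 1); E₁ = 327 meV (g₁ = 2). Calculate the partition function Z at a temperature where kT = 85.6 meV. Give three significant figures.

Z = 1.04

Eᵢ/kT = 0, 3.8201.
Z = Σ gᵢe^(−Eᵢ/kT) = 1·e^(−0) + 2·e^(−3.8201) = 1.0000 + 0.043851 = 1.0439.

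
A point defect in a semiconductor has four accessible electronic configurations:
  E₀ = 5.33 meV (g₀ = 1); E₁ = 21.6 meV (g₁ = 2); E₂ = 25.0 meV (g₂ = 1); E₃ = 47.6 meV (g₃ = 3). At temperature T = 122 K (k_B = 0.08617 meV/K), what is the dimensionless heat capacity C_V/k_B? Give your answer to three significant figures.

k_BT = 0.08617 × 122 K = 10.513 meV.
Eᵢ/kT = 0.50699, 2.0546, 2.3780, 4.5277.
Z = Σ gᵢe^(−Eᵢ/kT) = 1·e^(−0.50699) + 2·e^(−2.0546) + 1·e^(−2.3780) + 3·e^(−4.5277) = 0.60231 + 0.25629 + 0.092736 + 0.032417 = 0.98375.
⟨E⟩ = 12.816 meV, ⟨E²⟩ = 272.52 meV².
C_V/k_B = (⟨E²⟩ − ⟨E⟩²)/(kT)² = (272.52 − 164.25)/110.52 = 0.980.

0.980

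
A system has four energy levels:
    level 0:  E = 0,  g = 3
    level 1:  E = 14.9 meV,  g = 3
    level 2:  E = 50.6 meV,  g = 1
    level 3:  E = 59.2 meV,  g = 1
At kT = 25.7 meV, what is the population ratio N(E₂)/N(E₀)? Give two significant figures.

n₂/n₀ = (g₂/g₀) exp[−(E₂−E₀)/kT] = (1/3) × exp(−(50.6 meV)/(25.7 meV)) = (1/3) × exp(-1.969) = 0.047.

0.047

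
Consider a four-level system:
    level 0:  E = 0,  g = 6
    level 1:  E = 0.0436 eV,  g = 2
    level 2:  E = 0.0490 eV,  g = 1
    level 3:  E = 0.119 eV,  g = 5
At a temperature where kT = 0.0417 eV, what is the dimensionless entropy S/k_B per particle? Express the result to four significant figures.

Eᵢ/kT = 0, 1.04556, 1.17506, 2.85372.
Z = Σ gᵢe^(−Eᵢ/kT) = 6·e^(−0) + 2·e^(−1.04556) + 1·e^(−1.17506) + 5·e^(−2.85372) = 6.00000 + 0.702990 + 0.308800 + 0.288148 = 7.29994.
⟨E⟩ = Σ EᵢPᵢ = 0.0109687 eV.
S/k_B = ln Z + ⟨E⟩/kT = ln(7.29994) + 0.0109687/0.0417 = 1.98787 + 0.263038 = 2.251.

2.251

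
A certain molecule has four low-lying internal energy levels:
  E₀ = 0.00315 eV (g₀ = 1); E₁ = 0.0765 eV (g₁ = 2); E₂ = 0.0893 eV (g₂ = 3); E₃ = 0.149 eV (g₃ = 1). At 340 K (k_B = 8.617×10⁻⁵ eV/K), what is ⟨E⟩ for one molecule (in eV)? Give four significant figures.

0.02321 eV

k_BT = 8.617×10⁻⁵ × 340 K = 0.0292978 eV.
Eᵢ/kT = 0.107517, 2.61112, 3.04801, 5.08571.
Z = Σ gᵢe^(−Eᵢ/kT) = 1·e^(−0.107517) + 2·e^(−2.61112) + 3·e^(−3.04801) + 1·e^(−5.08571) = 0.898061 + 0.146904 + 0.142360 + 0.00618449 = 1.19351.
⟨E⟩ = Σ Eᵢ gᵢe^(−Eᵢ/kT) / Z = (0.00315·0.898061 + 0.0765·0.146904 + 0.0893·0.142360 + 0.149·0.00618449) / 1.19351 = 0.02321 eV.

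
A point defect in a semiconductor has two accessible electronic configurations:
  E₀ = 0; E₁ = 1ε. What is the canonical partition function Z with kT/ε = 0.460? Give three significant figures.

Z = 1.11

Eᵢ/kT = 0, 2.1739.
Z = Σ e^(−Eᵢ/kT) = e^(−0) + e^(−2.1739) = 1.0000 + 0.11373 = 1.1137.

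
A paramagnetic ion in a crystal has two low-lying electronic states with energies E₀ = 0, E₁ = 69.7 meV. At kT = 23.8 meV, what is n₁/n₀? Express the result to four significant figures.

n₁/n₀ = exp[−(E₁−E₀)/kT] = exp(−(69.7 meV)/(23.8 meV)) = exp(-2.92857) = 0.05347.

0.05347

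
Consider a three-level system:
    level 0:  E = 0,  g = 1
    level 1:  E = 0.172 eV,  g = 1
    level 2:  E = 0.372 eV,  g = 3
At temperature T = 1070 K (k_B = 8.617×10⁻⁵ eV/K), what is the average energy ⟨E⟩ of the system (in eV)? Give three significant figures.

k_BT = 8.617×10⁻⁵ × 1070 K = 0.092202 eV.
Eᵢ/kT = 0, 1.8655, 4.0346.
Z = Σ gᵢe^(−Eᵢ/kT) = 1·e^(−0) + 1·e^(−1.8655) + 3·e^(−4.0346) = 1.0000 + 0.15482 + 0.053078 = 1.2079.
⟨E⟩ = Σ Eᵢ gᵢe^(−Eᵢ/kT) / Z = (0·1.0000 + 0.172·0.15482 + 0.372·0.053078) / 1.2079 = 0.0384 eV.

0.0384 eV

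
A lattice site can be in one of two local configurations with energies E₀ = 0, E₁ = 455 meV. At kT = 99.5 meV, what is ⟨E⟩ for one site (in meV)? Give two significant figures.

4.7 meV

Eᵢ/kT = 0, 4.573.
Z = Σ e^(−Eᵢ/kT) = e^(−0) + e^(−4.573) = 1.000 + 0.01033 = 1.010.
⟨E⟩ = Σ Eᵢ e^(−Eᵢ/kT) / Z = (0·1.000 + 455·0.01033) / 1.010 = 4.7 meV.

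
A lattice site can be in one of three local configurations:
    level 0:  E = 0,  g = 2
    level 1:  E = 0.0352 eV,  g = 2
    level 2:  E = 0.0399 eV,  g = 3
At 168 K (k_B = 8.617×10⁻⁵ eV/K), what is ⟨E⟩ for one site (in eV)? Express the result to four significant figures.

0.005829 eV

k_BT = 8.617×10⁻⁵ × 168 K = 0.0144766 eV.
Eᵢ/kT = 0, 2.43151, 2.75617.
Z = Σ gᵢe^(−Eᵢ/kT) = 2·e^(−0) + 2·e^(−2.43151) + 3·e^(−2.75617) = 2.00000 + 0.175808 + 0.190604 = 2.36641.
⟨E⟩ = Σ Eᵢ gᵢe^(−Eᵢ/kT) / Z = (0·2.00000 + 0.0352·0.175808 + 0.0399·0.190604) / 2.36641 = 0.005829 eV.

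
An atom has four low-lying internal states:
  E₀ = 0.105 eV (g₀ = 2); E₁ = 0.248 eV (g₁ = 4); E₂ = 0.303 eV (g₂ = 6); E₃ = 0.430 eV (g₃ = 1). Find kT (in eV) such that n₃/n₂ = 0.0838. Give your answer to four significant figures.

0.1847 eV

n₃/n₂ = (g₃/g₂) exp[−(E₃−E₂)/kT] = 0.0838.
⇒ (E₃−E₂)/kT = ln((1/6)/0.0838) = ln(1.98886) = 0.687562.
kT = 0.127 eV / 0.687562 = 0.1847 eV.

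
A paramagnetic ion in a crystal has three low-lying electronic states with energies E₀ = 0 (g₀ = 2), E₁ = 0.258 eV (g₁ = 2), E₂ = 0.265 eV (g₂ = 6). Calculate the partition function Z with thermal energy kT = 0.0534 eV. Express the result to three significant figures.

Z = 2.06

Eᵢ/kT = 0, 4.8315, 4.9625.
Z = Σ gᵢe^(−Eᵢ/kT) = 2·e^(−0) + 2·e^(−4.8315) + 6·e^(−4.9625) = 2.0000 + 0.015949 + 0.041973 = 2.0579.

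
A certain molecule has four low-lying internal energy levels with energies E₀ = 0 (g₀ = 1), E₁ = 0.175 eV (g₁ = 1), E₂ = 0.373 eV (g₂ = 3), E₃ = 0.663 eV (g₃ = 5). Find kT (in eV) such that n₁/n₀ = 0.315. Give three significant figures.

n₁/n₀ = (g₁/g₀) exp[−(E₁−E₀)/kT] = 0.315.
⇒ (E₁−E₀)/kT = ln((1/1)/0.315) = ln(3.1746) = 1.1552.
kT = 0.175 eV / 1.1552 = 0.151 eV.

0.151 eV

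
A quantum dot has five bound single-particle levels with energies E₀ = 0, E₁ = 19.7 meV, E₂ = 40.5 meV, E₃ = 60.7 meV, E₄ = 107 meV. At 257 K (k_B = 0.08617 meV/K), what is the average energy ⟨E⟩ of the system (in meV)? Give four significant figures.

11.78 meV

k_BT = 0.08617 × 257 K = 22.1457 meV.
Eᵢ/kT = 0, 0.889563, 1.82880, 2.74094, 4.83164.
Z = Σ e^(−Eᵢ/kT) = e^(−0) + e^(−0.889563) + e^(−1.82880) + e^(−2.74094) + e^(−4.83164) = 1.00000 + 0.410835 + 0.160606 + 0.0645097 + 0.00797343 = 1.64392.
⟨E⟩ = Σ Eᵢ e^(−Eᵢ/kT) / Z = (0·1.00000 + 19.7·0.410835 + 40.5·0.160606 + 60.7·0.0645097 + 107·0.00797343) / 1.64392 = 11.78 meV.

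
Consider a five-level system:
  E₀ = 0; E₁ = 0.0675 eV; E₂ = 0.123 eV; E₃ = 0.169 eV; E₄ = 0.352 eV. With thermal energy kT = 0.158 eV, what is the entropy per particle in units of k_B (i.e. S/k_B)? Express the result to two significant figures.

Eᵢ/kT = 0, 0.4272, 0.7785, 1.070, 2.228.
Z = Σ e^(−Eᵢ/kT) = e^(−0) + e^(−0.4272) + e^(−0.7785) + e^(−1.070) + e^(−2.228) = 1.000 + 0.6523 + 0.4591 + 0.3430 + 0.1077 = 2.562.
⟨E⟩ = Σ EᵢPᵢ = 0.07665 eV.
S/k_B = ln Z + ⟨E⟩/kT = ln(2.562) + 0.07665/0.158 = 0.9408 + 0.4851 = 1.4.

1.4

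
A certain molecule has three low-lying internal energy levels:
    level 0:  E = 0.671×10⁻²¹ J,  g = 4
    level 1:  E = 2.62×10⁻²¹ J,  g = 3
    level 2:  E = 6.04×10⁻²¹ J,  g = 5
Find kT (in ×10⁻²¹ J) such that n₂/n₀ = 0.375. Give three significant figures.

n₂/n₀ = (g₂/g₀) exp[−(E₂−E₀)/kT] = 0.375.
⇒ (E₂−E₀)/kT = ln((5/4)/0.375) = ln(3.3333) = 1.2040.
kT = 5.369 ×10⁻²¹ J / 1.2040 = 4.46 ×10⁻²¹ J.

4.46 ×10⁻²¹ J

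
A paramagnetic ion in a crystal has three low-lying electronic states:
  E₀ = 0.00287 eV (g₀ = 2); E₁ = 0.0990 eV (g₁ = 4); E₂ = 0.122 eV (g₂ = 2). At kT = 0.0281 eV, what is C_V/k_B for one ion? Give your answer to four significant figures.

Eᵢ/kT = 0.102135, 3.52313, 4.34164.
Z = Σ gᵢe^(−Eᵢ/kT) = 2·e^(−0.102135) + 4·e^(−3.52313) + 2·e^(−4.34164) = 1.80582 + 0.118028 + 0.0260303 = 1.94988.
⟨E⟩ = 0.0102792 eV, ⟨E²⟩ = 0.000799589 eV².
C_V/k_B = (⟨E²⟩ − ⟨E⟩²)/(kT)² = (0.000799589 − 0.000105662)/0.000789610 = 0.8788.

0.8788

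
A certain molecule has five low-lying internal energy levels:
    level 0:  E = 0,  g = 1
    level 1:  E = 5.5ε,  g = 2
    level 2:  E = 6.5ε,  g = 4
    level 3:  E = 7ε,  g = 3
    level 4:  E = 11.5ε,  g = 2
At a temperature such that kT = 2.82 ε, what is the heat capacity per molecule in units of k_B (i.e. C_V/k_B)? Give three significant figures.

1.41

Eᵢ/kT = 0, 1.9504, 2.3050, 2.4823, 4.0780.
Z = Σ gᵢe^(−Eᵢ/kT) = 1·e^(−0) + 2·e^(−1.9504) + 4·e^(−2.3050) + 3·e^(−2.4823) + 2·e^(−4.0780) = 1.0000 + 0.28443 + 0.39904 + 0.25065 + 0.033883 = 1.9680.
⟨E⟩ = 3.2024 ε, ⟨E²⟩ = 21.456 ε².
C_V/k_B = (⟨E²⟩ − ⟨E⟩²)/(kT)² = (21.456 − 10.255)/7.9524 = 1.41.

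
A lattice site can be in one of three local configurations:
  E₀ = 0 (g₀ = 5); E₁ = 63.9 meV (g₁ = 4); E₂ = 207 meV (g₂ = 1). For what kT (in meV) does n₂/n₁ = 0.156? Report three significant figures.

303 meV

n₂/n₁ = (g₂/g₁) exp[−(E₂−E₁)/kT] = 0.156.
⇒ (E₂−E₁)/kT = ln((1/4)/0.156) = ln(1.6026) = 0.47163.
kT = 143.1 meV / 0.47163 = 303 meV.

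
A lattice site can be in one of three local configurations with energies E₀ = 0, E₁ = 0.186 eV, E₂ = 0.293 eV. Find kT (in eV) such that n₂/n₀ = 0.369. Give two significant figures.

0.29 eV

n₂/n₀ = exp[−(E₂−E₀)/kT] = 0.369.
⇒ (E₂−E₀)/kT = ln(1/0.369) = ln(2.710) = 0.9969.
kT = 0.293 eV / 0.9969 = 0.29 eV.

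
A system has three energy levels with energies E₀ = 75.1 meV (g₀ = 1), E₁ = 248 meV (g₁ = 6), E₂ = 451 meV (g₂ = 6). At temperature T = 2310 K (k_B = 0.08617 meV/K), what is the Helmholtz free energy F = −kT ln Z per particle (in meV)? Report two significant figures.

-220 meV

k_BT = 0.08617 × 2310 K = 199.1 meV.
Eᵢ/kT = 0.3772, 1.246, 2.265.
Z = Σ gᵢe^(−Eᵢ/kT) = 1·e^(−0.3772) + 6·e^(−1.246) + 6·e^(−2.265) = 0.6858 + 1.726 + 0.6230 = 3.035.
F = −kT ln Z = −199.1 × ln(3.035) = −199.1 × 1.110 = -220 meV.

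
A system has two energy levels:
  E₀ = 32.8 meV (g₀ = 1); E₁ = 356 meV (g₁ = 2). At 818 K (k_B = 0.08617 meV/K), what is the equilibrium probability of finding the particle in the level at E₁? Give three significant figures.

0.0200

k_BT = 0.08617 × 818 K = 70.487 meV.
Eᵢ/kT = 0.46533, 5.0506.
Z = Σ gᵢe^(−Eᵢ/kT) = 1·e^(−0.46533) + 2·e^(−5.0506) = 0.62793 + 0.012811 = 0.64074.
P₁ = g₁ e^(−E₁/kT) / Z = 0.012811/0.64074 = 0.0200.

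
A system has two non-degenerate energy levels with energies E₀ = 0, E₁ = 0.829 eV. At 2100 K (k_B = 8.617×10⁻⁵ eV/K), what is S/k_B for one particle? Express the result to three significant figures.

0.0566

k_BT = 8.617×10⁻⁵ × 2100 K = 0.18096 eV.
Eᵢ/kT = 0, 4.5811.
Z = Σ e^(−Eᵢ/kT) = e^(−0) + e^(−4.5811) = 1.0000 + 0.010244 = 1.0102.
⟨E⟩ = Σ EᵢPᵢ = 0.0084065 eV.
S/k_B = ln Z + ⟨E⟩/kT = ln(1.0102) + 0.0084065/0.18096 = 0.010148 + 0.046455 = 0.0566.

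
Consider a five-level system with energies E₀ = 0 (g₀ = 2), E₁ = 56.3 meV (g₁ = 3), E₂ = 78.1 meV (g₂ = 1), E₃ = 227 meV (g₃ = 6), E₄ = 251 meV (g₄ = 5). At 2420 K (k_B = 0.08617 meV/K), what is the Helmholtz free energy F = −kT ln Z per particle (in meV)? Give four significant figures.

-446.2 meV

k_BT = 0.08617 × 2420 K = 208.531 meV.
Eᵢ/kT = 0, 0.269984, 0.374525, 1.08857, 1.20366.
Z = Σ gᵢe^(−Eᵢ/kT) = 2·e^(−0) + 3·e^(−0.269984) + 1·e^(−0.374525) + 6·e^(−1.08857) + 5·e^(−1.20366) = 2.00000 + 2.29018 + 0.687616 + 2.02019 + 1.50047 = 8.49846.
F = −kT ln Z = −208.531 × ln(8.49846) = −208.531 × 2.13988 = -446.2 meV.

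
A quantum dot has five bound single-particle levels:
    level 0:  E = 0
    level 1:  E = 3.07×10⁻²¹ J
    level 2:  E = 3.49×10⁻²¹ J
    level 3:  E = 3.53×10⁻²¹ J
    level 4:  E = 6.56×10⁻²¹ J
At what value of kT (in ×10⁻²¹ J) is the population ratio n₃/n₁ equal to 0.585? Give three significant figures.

n₃/n₁ = exp[−(E₃−E₁)/kT] = 0.585.
⇒ (E₃−E₁)/kT = ln(1/0.585) = ln(1.7094) = 0.53614.
kT = 0.46 ×10⁻²¹ J / 0.53614 = 0.858 ×10⁻²¹ J.

0.858 ×10⁻²¹ J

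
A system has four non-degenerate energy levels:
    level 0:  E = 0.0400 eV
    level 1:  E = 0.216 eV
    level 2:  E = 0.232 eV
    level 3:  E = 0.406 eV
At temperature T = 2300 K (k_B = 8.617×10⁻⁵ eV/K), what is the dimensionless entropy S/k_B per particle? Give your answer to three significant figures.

1.19

k_BT = 8.617×10⁻⁵ × 2300 K = 0.19819 eV.
Eᵢ/kT = 0.20183, 1.0899, 1.1706, 2.0485.
Z = Σ e^(−Eᵢ/kT) = e^(−0.20183) + e^(−1.0899) + e^(−1.1706) + e^(−2.0485) = 0.81723 + 0.33625 + 0.31018 + 0.12893 = 1.5926.
⟨E⟩ = Σ EᵢPᵢ = 0.14418 eV.
S/k_B = ln Z + ⟨E⟩/kT = ln(1.5926) + 0.14418/0.19819 = 0.46537 + 0.72748 = 1.19.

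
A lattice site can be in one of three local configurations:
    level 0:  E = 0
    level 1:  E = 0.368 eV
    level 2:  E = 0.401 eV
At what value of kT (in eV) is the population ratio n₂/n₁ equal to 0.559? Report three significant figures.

n₂/n₁ = exp[−(E₂−E₁)/kT] = 0.559.
⇒ (E₂−E₁)/kT = ln(1/0.559) = ln(1.7889) = 0.58160.
kT = 0.033 eV / 0.58160 = 0.0567 eV.

0.0567 eV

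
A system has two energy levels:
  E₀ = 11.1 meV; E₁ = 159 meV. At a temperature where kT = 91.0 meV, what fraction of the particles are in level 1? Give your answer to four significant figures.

Eᵢ/kT = 0.121978, 1.74725.
Z = Σ e^(−Eᵢ/kT) = e^(−0.121978) + e^(−1.74725) = 0.885168 + 0.174252 = 1.05942.
P₁ = e^(−E₁/kT) / Z = 0.174252/1.05942 = 0.1645.

0.1645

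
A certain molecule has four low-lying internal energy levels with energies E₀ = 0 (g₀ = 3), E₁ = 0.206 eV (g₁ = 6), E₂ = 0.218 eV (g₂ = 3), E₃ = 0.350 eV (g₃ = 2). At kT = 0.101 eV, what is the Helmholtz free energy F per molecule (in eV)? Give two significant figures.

Eᵢ/kT = 0, 2.040, 2.158, 3.465.
Z = Σ gᵢe^(−Eᵢ/kT) = 3·e^(−0) + 6·e^(−2.040) + 3·e^(−2.158) + 2·e^(−3.465) = 3.000 + 0.7802 + 0.3467 + 0.06255 = 4.189.
F = −kT ln Z = −0.101 × ln(4.189) = −0.101 × 1.432 = -0.14 eV.

-0.14 eV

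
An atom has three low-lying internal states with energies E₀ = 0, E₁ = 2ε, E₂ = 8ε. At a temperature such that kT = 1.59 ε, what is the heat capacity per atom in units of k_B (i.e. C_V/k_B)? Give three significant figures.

0.385

Eᵢ/kT = 0, 1.2579, 5.0314.
Z = Σ e^(−Eᵢ/kT) = e^(−0) + e^(−1.2579) + e^(−5.0314) = 1.0000 + 0.28425 + 0.0065297 = 1.2908.
⟨E⟩ = 0.48089 ε, ⟨E²⟩ = 1.2046 ε².
C_V/k_B = (⟨E²⟩ − ⟨E⟩²)/(kT)² = (1.2046 − 0.23126)/2.5281 = 0.385.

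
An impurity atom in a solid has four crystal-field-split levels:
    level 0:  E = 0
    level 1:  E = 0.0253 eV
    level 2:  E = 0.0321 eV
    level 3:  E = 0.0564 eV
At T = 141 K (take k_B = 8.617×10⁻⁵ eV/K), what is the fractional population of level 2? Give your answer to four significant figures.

k_BT = 8.617×10⁻⁵ × 141 K = 0.0121500 eV.
Eᵢ/kT = 0, 2.08230, 2.64198, 4.64198.
Z = Σ e^(−Eᵢ/kT) = e^(−0) + e^(−2.08230) + e^(−2.64198) + e^(−4.64198) = 1.00000 + 0.124643 + 0.0712201 + 0.00963859 = 1.20550.
P₂ = e^(−E₂/kT) / Z = 0.0712201/1.20550 = 0.05908.

0.05908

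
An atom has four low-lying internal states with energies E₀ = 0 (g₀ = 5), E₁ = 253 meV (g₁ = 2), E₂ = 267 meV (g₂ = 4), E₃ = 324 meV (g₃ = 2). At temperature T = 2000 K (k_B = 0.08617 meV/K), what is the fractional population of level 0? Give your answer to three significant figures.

k_BT = 0.08617 × 2000 K = 172.34 meV.
Eᵢ/kT = 0, 1.4680, 1.5493, 1.8800.
Z = Σ gᵢe^(−Eᵢ/kT) = 5·e^(−0) + 2·e^(−1.4680) + 4·e^(−1.5493) + 2·e^(−1.8800) = 5.0000 + 0.46077 + 0.84959 + 0.30518 = 6.6155.
P₀ = g₀ e^(−E₀/kT) / Z = 5.0000/6.6155 = 0.756.

0.756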